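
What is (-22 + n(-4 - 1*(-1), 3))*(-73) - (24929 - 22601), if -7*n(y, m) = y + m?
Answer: -722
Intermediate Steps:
n(y, m) = -m/7 - y/7 (n(y, m) = -(y + m)/7 = -(m + y)/7 = -m/7 - y/7)
(-22 + n(-4 - 1*(-1), 3))*(-73) - (24929 - 22601) = (-22 + (-1/7*3 - (-4 - 1*(-1))/7))*(-73) - (24929 - 22601) = (-22 + (-3/7 - (-4 + 1)/7))*(-73) - 1*2328 = (-22 + (-3/7 - 1/7*(-3)))*(-73) - 2328 = (-22 + (-3/7 + 3/7))*(-73) - 2328 = (-22 + 0)*(-73) - 2328 = -22*(-73) - 2328 = 1606 - 2328 = -722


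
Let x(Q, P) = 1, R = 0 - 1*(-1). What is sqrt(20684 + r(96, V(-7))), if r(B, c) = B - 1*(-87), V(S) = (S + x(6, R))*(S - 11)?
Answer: sqrt(20867) ≈ 144.45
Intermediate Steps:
R = 1 (R = 0 + 1 = 1)
V(S) = (1 + S)*(-11 + S) (V(S) = (S + 1)*(S - 11) = (1 + S)*(-11 + S))
r(B, c) = 87 + B (r(B, c) = B + 87 = 87 + B)
sqrt(20684 + r(96, V(-7))) = sqrt(20684 + (87 + 96)) = sqrt(20684 + 183) = sqrt(20867)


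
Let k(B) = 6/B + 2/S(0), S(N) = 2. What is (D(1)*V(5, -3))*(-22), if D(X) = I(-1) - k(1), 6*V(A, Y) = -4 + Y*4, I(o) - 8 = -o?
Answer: 352/3 ≈ 117.33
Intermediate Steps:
I(o) = 8 - o
k(B) = 1 + 6/B (k(B) = 6/B + 2/2 = 6/B + 2*(½) = 6/B + 1 = 1 + 6/B)
V(A, Y) = -⅔ + 2*Y/3 (V(A, Y) = (-4 + Y*4)/6 = (-4 + 4*Y)/6 = -⅔ + 2*Y/3)
D(X) = 2 (D(X) = (8 - 1*(-1)) - (6 + 1)/1 = (8 + 1) - 7 = 9 - 1*7 = 9 - 7 = 2)
(D(1)*V(5, -3))*(-22) = (2*(-⅔ + (⅔)*(-3)))*(-22) = (2*(-⅔ - 2))*(-22) = (2*(-8/3))*(-22) = -16/3*(-22) = 352/3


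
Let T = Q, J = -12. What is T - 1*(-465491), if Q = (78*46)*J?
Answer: 422435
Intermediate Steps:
Q = -43056 (Q = (78*46)*(-12) = 3588*(-12) = -43056)
T = -43056
T - 1*(-465491) = -43056 - 1*(-465491) = -43056 + 465491 = 422435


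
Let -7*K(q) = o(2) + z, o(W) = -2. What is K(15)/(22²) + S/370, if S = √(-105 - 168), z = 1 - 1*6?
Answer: 1/484 + I*√273/370 ≈ 0.0020661 + 0.044656*I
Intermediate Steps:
z = -5 (z = 1 - 6 = -5)
K(q) = 1 (K(q) = -(-2 - 5)/7 = -⅐*(-7) = 1)
S = I*√273 (S = √(-273) = I*√273 ≈ 16.523*I)
K(15)/(22²) + S/370 = 1/22² + (I*√273)/370 = 1/484 + (I*√273)*(1/370) = 1*(1/484) + I*√273/370 = 1/484 + I*√273/370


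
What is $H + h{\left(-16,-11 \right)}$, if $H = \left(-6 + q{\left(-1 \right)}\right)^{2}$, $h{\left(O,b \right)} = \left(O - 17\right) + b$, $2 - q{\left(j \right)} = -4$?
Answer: $-44$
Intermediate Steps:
$q{\left(j \right)} = 6$ ($q{\left(j \right)} = 2 - -4 = 2 + 4 = 6$)
$h{\left(O,b \right)} = -17 + O + b$ ($h{\left(O,b \right)} = \left(-17 + O\right) + b = -17 + O + b$)
$H = 0$ ($H = \left(-6 + 6\right)^{2} = 0^{2} = 0$)
$H + h{\left(-16,-11 \right)} = 0 - 44 = -44$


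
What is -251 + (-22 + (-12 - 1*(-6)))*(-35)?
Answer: 729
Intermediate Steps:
-251 + (-22 + (-12 - 1*(-6)))*(-35) = -251 + (-22 + (-12 + 6))*(-35) = -251 + (-22 - 6)*(-35) = -251 - 28*(-35) = -251 + 980 = 729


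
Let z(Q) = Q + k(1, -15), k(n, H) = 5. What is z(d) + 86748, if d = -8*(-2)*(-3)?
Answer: 86705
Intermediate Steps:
d = -48 (d = 16*(-3) = -48)
z(Q) = 5 + Q (z(Q) = Q + 5 = 5 + Q)
z(d) + 86748 = (5 - 48) + 86748 = -43 + 86748 = 86705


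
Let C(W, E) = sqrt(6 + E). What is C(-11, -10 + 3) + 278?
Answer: 278 + I ≈ 278.0 + 1.0*I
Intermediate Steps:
C(-11, -10 + 3) + 278 = sqrt(6 + (-10 + 3)) + 278 = sqrt(6 - 7) + 278 = sqrt(-1) + 278 = I + 278 = 278 + I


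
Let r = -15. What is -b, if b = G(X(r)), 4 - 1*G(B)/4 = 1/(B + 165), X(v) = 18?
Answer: -2924/183 ≈ -15.978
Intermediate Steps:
G(B) = 16 - 4/(165 + B) (G(B) = 16 - 4/(B + 165) = 16 - 4/(165 + B))
b = 2924/183 (b = 4*(659 + 4*18)/(165 + 18) = 4*(659 + 72)/183 = 4*(1/183)*731 = 2924/183 ≈ 15.978)
-b = -1*2924/183 = -2924/183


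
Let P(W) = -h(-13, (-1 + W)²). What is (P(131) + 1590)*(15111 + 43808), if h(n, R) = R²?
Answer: -16827761908790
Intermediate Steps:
P(W) = -(-1 + W)⁴ (P(W) = -((-1 + W)²)² = -(-1 + W)⁴)
(P(131) + 1590)*(15111 + 43808) = (-(-1 + 131)⁴ + 1590)*(15111 + 43808) = (-1*130⁴ + 1590)*58919 = (-1*285610000 + 1590)*58919 = (-285610000 + 1590)*58919 = -285608410*58919 = -16827761908790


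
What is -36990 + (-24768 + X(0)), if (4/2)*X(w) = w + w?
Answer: -61758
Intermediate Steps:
X(w) = w (X(w) = (w + w)/2 = (2*w)/2 = w)
-36990 + (-24768 + X(0)) = -36990 + (-24768 + 0) = -36990 - 24768 = -61758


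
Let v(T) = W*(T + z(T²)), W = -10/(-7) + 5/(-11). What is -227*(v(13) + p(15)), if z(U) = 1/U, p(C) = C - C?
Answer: -5345850/1859 ≈ -2875.7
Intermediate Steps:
p(C) = 0
W = 75/77 (W = -10*(-⅐) + 5*(-1/11) = 10/7 - 5/11 = 75/77 ≈ 0.97403)
v(T) = 75*T/77 + 75/(77*T²) (v(T) = 75*(T + 1/(T²))/77 = 75*(T + T⁻²)/77 = 75*T/77 + 75/(77*T²))
-227*(v(13) + p(15)) = -227*((75/77)*(1 + 13³)/13² + 0) = -227*((75/77)*(1/169)*(1 + 2197) + 0) = -227*((75/77)*(1/169)*2198 + 0) = -227*(23550/1859 + 0) = -227*23550/1859 = -5345850/1859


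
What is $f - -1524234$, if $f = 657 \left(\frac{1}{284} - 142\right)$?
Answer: $\frac{406387617}{284} \approx 1.4309 \cdot 10^{6}$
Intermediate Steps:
$f = - \frac{26494839}{284}$ ($f = 657 \left(\frac{1}{284} - 142\right) = 657 \left(- \frac{40327}{284}\right) = - \frac{26494839}{284} \approx -93292.0$)
$f - -1524234 = - \frac{26494839}{284} - -1524234 = - \frac{26494839}{284} + 1524234 = \frac{406387617}{284}$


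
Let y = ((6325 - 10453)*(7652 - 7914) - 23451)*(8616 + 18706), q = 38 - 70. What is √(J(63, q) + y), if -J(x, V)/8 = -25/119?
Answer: √409380325941370/119 ≈ 1.7003e+5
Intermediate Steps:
q = -32
J(x, V) = 200/119 (J(x, V) = -(-200)/119 = -8*(-25/119) = 200/119)
y = 28908998370 (y = (-4128*(-262) - 23451)*27322 = (1081536 - 23451)*27322 = 1058085*27322 = 28908998370)
√(J(63, q) + y) = √(200/119 + 28908998370) = √(3440170806230/119) = √409380325941370/119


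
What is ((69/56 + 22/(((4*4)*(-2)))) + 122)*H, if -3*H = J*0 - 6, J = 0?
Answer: 13725/56 ≈ 245.09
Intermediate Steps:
H = 2 (H = -(0*0 - 6)/3 = -(0 - 6)/3 = -⅓*(-6) = 2)
((69/56 + 22/(((4*4)*(-2)))) + 122)*H = ((69/56 + 22/(((4*4)*(-2)))) + 122)*2 = ((69*(1/56) + 22/((16*(-2)))) + 122)*2 = ((69/56 + 22/(-32)) + 122)*2 = ((69/56 + 22*(-1/32)) + 122)*2 = ((69/56 - 11/16) + 122)*2 = (61/112 + 122)*2 = (13725/112)*2 = 13725/56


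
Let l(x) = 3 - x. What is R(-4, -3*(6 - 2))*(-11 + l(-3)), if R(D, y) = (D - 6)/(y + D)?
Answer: -25/8 ≈ -3.1250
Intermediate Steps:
R(D, y) = (-6 + D)/(D + y)
R(-4, -3*(6 - 2))*(-11 + l(-3)) = ((-6 - 4)/(-4 - 3*(6 - 2)))*(-11 + (3 - 1*(-3))) = (-10/(-4 - 3*4))*(-11 + (3 + 3)) = (-10/(-4 - 12))*(-11 + 6) = (-10/(-16))*(-5) = -1/16*(-10)*(-5) = (5/8)*(-5) = -25/8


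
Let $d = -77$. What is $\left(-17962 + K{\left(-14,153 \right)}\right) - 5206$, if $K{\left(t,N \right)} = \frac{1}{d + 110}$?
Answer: $- \frac{764543}{33} \approx -23168.0$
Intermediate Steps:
$K{\left(t,N \right)} = \frac{1}{33}$ ($K{\left(t,N \right)} = \frac{1}{-77 + 110} = \frac{1}{33}$)
$\left(-17962 + K{\left(-14,153 \right)}\right) - 5206 = \left(-17962 + \frac{1}{33}\right) - 5206 = - \frac{592745}{33} - 5206 = - \frac{764543}{33}$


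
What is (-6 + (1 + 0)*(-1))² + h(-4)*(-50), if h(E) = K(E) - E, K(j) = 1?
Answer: -201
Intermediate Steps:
h(E) = 1 - E
(-6 + (1 + 0)*(-1))² + h(-4)*(-50) = (-6 + (1 + 0)*(-1))² + (1 - 1*(-4))*(-50) = (-6 + 1*(-1))² + (1 + 4)*(-50) = (-6 - 1)² + 5*(-50) = (-7)² - 250 = 49 - 250 = -201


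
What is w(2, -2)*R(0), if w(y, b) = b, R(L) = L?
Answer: 0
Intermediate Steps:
w(2, -2)*R(0) = -2*0 = 0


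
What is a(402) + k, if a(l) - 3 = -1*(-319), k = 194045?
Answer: 194367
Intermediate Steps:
a(l) = 322 (a(l) = 3 - 1*(-319) = 3 + 319 = 322)
a(402) + k = 322 + 194045 = 194367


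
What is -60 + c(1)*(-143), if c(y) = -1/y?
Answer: 83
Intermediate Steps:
-60 + c(1)*(-143) = -60 - 1/1*(-143) = -60 - 1*1*(-143) = -60 - 1*(-143) = -60 + 143 = 83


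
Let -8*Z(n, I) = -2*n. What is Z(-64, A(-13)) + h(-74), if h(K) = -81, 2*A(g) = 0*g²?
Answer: -97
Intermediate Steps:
A(g) = 0 (A(g) = (0*g²)/2 = (½)*0 = 0)
Z(n, I) = n/4 (Z(n, I) = -(-1)*n/4 = n/4)
Z(-64, A(-13)) + h(-74) = (¼)*(-64) - 81 = -16 - 81 = -97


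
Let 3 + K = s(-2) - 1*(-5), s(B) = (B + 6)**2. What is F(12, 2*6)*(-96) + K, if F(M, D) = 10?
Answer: -942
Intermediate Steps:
s(B) = (6 + B)**2
K = 18 (K = -3 + ((6 - 2)**2 - 1*(-5)) = -3 + (4**2 + 5) = -3 + (16 + 5) = -3 + 21 = 18)
F(12, 2*6)*(-96) + K = 10*(-96) + 18 = -960 + 18 = -942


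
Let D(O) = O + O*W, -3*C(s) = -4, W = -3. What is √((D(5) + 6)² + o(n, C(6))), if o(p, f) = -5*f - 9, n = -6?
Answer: √3/3 ≈ 0.57735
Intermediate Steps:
C(s) = 4/3 (C(s) = -⅓*(-4) = 4/3)
D(O) = -2*O (D(O) = O + O*(-3) = O - 3*O = -2*O)
o(p, f) = -9 - 5*f
√((D(5) + 6)² + o(n, C(6))) = √((-2*5 + 6)² + (-9 - 5*4/3)) = √((-10 + 6)² + (-9 - 20/3)) = √((-4)² - 47/3) = √(16 - 47/3) = √(⅓) = √3/3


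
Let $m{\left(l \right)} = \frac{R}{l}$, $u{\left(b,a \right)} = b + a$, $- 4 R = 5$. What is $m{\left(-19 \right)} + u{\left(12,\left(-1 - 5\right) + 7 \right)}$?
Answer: $\frac{993}{76} \approx 13.066$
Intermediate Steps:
$R = - \frac{5}{4}$ ($R = \left(- \frac{1}{4}\right) 5 = - \frac{5}{4} \approx -1.25$)
$u{\left(b,a \right)} = a + b$
$m{\left(l \right)} = - \frac{5}{4 l}$
$m{\left(-19 \right)} + u{\left(12,\left(-1 - 5\right) + 7 \right)} = - \frac{5}{4 \left(-19\right)} + \left(\left(\left(-1 - 5\right) + 7\right) + 12\right) = \left(- \frac{5}{4}\right) \left(- \frac{1}{19}\right) + \left(\left(-6 + 7\right) + 12\right) = \frac{5}{76} + \left(1 + 12\right) = \frac{5}{76} + 13 = \frac{993}{76}$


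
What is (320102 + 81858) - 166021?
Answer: 235939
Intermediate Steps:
(320102 + 81858) - 166021 = 401960 - 166021 = 235939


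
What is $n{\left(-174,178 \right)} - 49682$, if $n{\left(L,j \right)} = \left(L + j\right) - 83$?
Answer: $-49761$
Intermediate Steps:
$n{\left(L,j \right)} = -83 + L + j$
$n{\left(-174,178 \right)} - 49682 = \left(-83 - 174 + 178\right) - 49682 = -79 - 49682 = -49761$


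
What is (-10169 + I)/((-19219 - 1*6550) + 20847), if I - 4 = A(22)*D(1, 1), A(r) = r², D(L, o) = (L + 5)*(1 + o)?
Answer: 4357/4922 ≈ 0.88521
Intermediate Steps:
D(L, o) = (1 + o)*(5 + L) (D(L, o) = (5 + L)*(1 + o) = (1 + o)*(5 + L))
I = 5812 (I = 4 + 22²*(5 + 1 + 5*1 + 1*1) = 4 + 484*(5 + 1 + 5 + 1) = 4 + 484*12 = 4 + 5808 = 5812)
(-10169 + I)/((-19219 - 1*6550) + 20847) = (-10169 + 5812)/((-19219 - 1*6550) + 20847) = -4357/((-19219 - 6550) + 20847) = -4357/(-25769 + 20847) = -4357/(-4922) = -4357*(-1/4922) = 4357/4922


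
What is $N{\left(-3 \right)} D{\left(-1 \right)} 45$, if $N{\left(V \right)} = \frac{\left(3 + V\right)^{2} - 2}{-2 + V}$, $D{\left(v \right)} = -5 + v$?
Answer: $-108$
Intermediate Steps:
$N{\left(V \right)} = \frac{-2 + \left(3 + V\right)^{2}}{-2 + V}$
$N{\left(-3 \right)} D{\left(-1 \right)} 45 = \frac{-2 + \left(3 - 3\right)^{2}}{-2 - 3} \left(-5 - 1\right) 45 = \frac{-2 + 0^{2}}{-5} \left(-6\right) 45 = - \frac{-2 + 0}{5} \left(-6\right) 45 = \left(- \frac{1}{5}\right) \left(-2\right) \left(-6\right) 45 = \frac{2}{5} \left(-6\right) 45 = \left(- \frac{12}{5}\right) 45 = -108$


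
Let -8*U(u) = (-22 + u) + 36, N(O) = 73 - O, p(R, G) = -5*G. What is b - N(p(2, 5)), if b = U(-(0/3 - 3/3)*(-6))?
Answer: -99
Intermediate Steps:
U(u) = -7/4 - u/8 (U(u) = -((-22 + u) + 36)/8 = -(14 + u)/8 = -7/4 - u/8)
b = -1 (b = -7/4 - (-(0/3 - 3/3))*(-6)/8 = -7/4 - (-(0*(⅓) - 3*⅓))*(-6)/8 = -7/4 - (-(0 - 1))*(-6)/8 = -7/4 - (-1*(-1))*(-6)/8 = -7/4 - (-6)/8 = -7/4 - ⅛*(-6) = -7/4 + ¾ = -1)
b - N(p(2, 5)) = -1 - (73 - (-5)*5) = -1 - (73 - 1*(-25)) = -1 - (73 + 25) = -1 - 1*98 = -1 - 98 = -99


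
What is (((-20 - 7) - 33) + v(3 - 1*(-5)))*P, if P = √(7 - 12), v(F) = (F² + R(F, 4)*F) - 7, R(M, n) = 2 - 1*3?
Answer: -11*I*√5 ≈ -24.597*I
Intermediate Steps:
R(M, n) = -1 (R(M, n) = 2 - 3 = -1)
v(F) = -7 + F² - F (v(F) = (F² - F) - 7 = -7 + F² - F)
P = I*√5 (P = √(-5) = I*√5 ≈ 2.2361*I)
(((-20 - 7) - 33) + v(3 - 1*(-5)))*P = (((-20 - 7) - 33) + (-7 + (3 - 1*(-5))² - (3 - 1*(-5))))*(I*√5) = ((-27 - 33) + (-7 + (3 + 5)² - (3 + 5)))*(I*√5) = (-60 + (-7 + 8² - 1*8))*(I*√5) = (-60 + (-7 + 64 - 8))*(I*√5) = (-60 + 49)*(I*√5) = -11*I*√5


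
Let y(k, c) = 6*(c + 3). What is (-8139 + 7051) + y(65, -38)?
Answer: -1298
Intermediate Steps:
y(k, c) = 18 + 6*c (y(k, c) = 6*(3 + c) = 18 + 6*c)
(-8139 + 7051) + y(65, -38) = (-8139 + 7051) + (18 + 6*(-38)) = -1088 + (18 - 228) = -1088 - 210 = -1298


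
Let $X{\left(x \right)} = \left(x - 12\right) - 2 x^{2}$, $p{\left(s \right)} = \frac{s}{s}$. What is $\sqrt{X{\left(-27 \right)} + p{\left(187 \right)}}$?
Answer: $2 i \sqrt{374} \approx 38.678 i$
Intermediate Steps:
$p{\left(s \right)} = 1$
$X{\left(x \right)} = -12 + x - 2 x^{2}$ ($X{\left(x \right)} = \left(-12 + x\right) - 2 x^{2} = -12 + x - 2 x^{2}$)
$\sqrt{X{\left(-27 \right)} + p{\left(187 \right)}} = \sqrt{\left(-12 - 27 - 2 \left(-27\right)^{2}\right) + 1} = \sqrt{\left(-12 - 27 - 1458\right) + 1} = \sqrt{-1497 + 1} = \sqrt{-1496} = 2 i \sqrt{374}$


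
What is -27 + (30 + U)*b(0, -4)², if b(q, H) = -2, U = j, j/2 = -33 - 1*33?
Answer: -435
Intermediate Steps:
j = -132 (j = 2*(-33 - 1*33) = 2*(-33 - 33) = 2*(-66) = -132)
U = -132
-27 + (30 + U)*b(0, -4)² = -27 + (30 - 132)*(-2)² = -27 - 102*4 = -27 - 408 = -435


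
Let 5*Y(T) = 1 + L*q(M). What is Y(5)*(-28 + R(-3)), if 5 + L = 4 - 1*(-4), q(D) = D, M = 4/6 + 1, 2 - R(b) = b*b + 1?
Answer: -216/5 ≈ -43.200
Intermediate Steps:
R(b) = 1 - b**2 (R(b) = 2 - (b*b + 1) = 2 - (b**2 + 1) = 2 - (1 + b**2) = 2 + (-1 - b**2) = 1 - b**2)
M = 5/3 (M = 4*(1/6) + 1 = 2/3 + 1 = 5/3 ≈ 1.6667)
L = 3 (L = -5 + (4 - 1*(-4)) = -5 + (4 + 4) = -5 + 8 = 3)
Y(T) = 6/5 (Y(T) = (1 + 3*(5/3))/5 = (1 + 5)/5 = (1/5)*6 = 6/5)
Y(5)*(-28 + R(-3)) = 6*(-28 + (1 - 1*(-3)**2))/5 = 6*(-28 + (1 - 1*9))/5 = 6*(-28 + (1 - 9))/5 = 6*(-28 - 8)/5 = (6/5)*(-36) = -216/5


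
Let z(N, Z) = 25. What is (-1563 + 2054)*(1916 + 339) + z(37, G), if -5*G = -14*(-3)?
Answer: 1107230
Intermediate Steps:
G = -42/5 (G = -(-14)*(-3)/5 = -⅕*42 = -42/5 ≈ -8.4000)
(-1563 + 2054)*(1916 + 339) + z(37, G) = (-1563 + 2054)*(1916 + 339) + 25 = 491*2255 + 25 = 1107205 + 25 = 1107230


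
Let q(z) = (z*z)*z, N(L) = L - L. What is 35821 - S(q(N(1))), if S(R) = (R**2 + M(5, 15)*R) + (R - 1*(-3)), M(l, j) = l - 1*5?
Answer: 35818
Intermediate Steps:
M(l, j) = -5 + l (M(l, j) = l - 5 = -5 + l)
N(L) = 0
q(z) = z**3 (q(z) = z**2*z = z**3)
S(R) = 3 + R + R**2 (S(R) = (R**2 + (-5 + 5)*R) + (R - 1*(-3)) = (R**2 + 0*R) + (R + 3) = (R**2 + 0) + (3 + R) = R**2 + (3 + R) = 3 + R + R**2)
35821 - S(q(N(1))) = 35821 - (3 + 0**3 + (0**3)**2) = 35821 - (3 + 0 + 0**2) = 35821 - (3 + 0 + 0) = 35821 - 1*3 = 35821 - 3 = 35818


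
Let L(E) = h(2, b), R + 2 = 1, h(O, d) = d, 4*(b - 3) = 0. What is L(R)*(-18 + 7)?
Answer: -33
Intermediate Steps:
b = 3 (b = 3 + (¼)*0 = 3 + 0 = 3)
R = -1 (R = -2 + 1 = -1)
L(E) = 3
L(R)*(-18 + 7) = 3*(-18 + 7) = 3*(-11) = -33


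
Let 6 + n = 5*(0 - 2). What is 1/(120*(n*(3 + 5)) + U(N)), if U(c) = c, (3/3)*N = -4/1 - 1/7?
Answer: -7/107549 ≈ -6.5087e-5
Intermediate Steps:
n = -16 (n = -6 + 5*(0 - 2) = -6 + 5*(-2) = -6 - 10 = -16)
N = -29/7 (N = -4/1 - 1/7 = -4*1 - 1*⅐ = -4 - ⅐ = -29/7 ≈ -4.1429)
1/(120*(n*(3 + 5)) + U(N)) = 1/(120*(-16*(3 + 5)) - 29/7) = 1/(120*(-16*8) - 29/7) = 1/(120*(-128) - 29/7) = 1/(-15360 - 29/7) = 1/(-107549/7) = -7/107549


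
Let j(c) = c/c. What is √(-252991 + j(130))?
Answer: 3*I*√28110 ≈ 502.98*I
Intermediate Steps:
j(c) = 1
√(-252991 + j(130)) = √(-252991 + 1) = √(-252990) = 3*I*√28110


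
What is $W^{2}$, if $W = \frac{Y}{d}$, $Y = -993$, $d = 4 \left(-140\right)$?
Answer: $\frac{986049}{313600} \approx 3.1443$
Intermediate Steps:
$d = -560$
$W = \frac{993}{560}$ ($W = - \frac{993}{-560} = \left(-993\right) \left(- \frac{1}{560}\right) = \frac{993}{560} \approx 1.7732$)
$W^{2} = \left(\frac{993}{560}\right)^{2} = \frac{986049}{313600}$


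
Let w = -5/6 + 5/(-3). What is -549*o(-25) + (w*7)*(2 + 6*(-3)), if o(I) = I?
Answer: 14005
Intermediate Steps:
w = -5/2 (w = -5*1/6 + 5*(-1/3) = -5/6 - 5/3 = -5/2 ≈ -2.5000)
-549*o(-25) + (w*7)*(2 + 6*(-3)) = -549*(-25) + (-5/2*7)*(2 + 6*(-3)) = 13725 - 35*(2 - 18)/2 = 13725 - 35/2*(-16) = 13725 + 280 = 14005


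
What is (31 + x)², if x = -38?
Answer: 49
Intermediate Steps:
(31 + x)² = (31 - 38)² = (-7)² = 49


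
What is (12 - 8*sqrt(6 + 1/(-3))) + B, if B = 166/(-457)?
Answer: 5318/457 - 8*sqrt(51)/3 ≈ -7.4071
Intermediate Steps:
B = -166/457 (B = 166*(-1/457) = -166/457 ≈ -0.36324)
(12 - 8*sqrt(6 + 1/(-3))) + B = (12 - 8*sqrt(6 + 1/(-3))) - 166/457 = (12 - 8*sqrt(6 - 1/3)) - 166/457 = (12 - 8*sqrt(51)/3) - 166/457 = 5318/457 - 8*sqrt(51)/3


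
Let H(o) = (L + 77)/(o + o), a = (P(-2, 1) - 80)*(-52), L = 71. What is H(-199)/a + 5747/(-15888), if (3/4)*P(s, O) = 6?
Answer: -22307357/61653384 ≈ -0.36182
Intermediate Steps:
P(s, O) = 8 (P(s, O) = (4/3)*6 = 8)
a = 3744 (a = (8 - 80)*(-52) = -72*(-52) = 3744)
H(o) = 74/o (H(o) = (71 + 77)/(o + o) = 148/((2*o)) = 148*(1/(2*o)) = 74/o)
H(-199)/a + 5747/(-15888) = (74/(-199))/3744 + 5747/(-15888) = (74*(-1/199))*(1/3744) + 5747*(-1/15888) = -74/199*1/3744 - 5747/15888 = -37/372528 - 5747/15888 = -22307357/61653384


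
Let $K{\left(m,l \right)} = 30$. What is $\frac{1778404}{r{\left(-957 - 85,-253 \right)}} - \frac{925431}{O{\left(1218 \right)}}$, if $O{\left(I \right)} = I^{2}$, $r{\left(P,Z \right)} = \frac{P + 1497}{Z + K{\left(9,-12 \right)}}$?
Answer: $- \frac{28016306646253}{32143020} \approx -8.7161 \cdot 10^{5}$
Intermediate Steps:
$r{\left(P,Z \right)} = \frac{1497 + P}{30 + Z}$ ($r{\left(P,Z \right)} = \frac{P + 1497}{Z + 30} = \frac{1497 + P}{30 + Z}$)
$\frac{1778404}{r{\left(-957 - 85,-253 \right)}} - \frac{925431}{O{\left(1218 \right)}} = \frac{1778404}{\frac{1}{30 - 253} \left(1497 - 1042\right)} - \frac{925431}{1218^{2}} = \frac{1778404}{\frac{1}{-223} \left(1497 - 1042\right)} - \frac{925431}{1483524} = \frac{1778404}{\left(- \frac{1}{223}\right) \left(1497 - 1042\right)} - \frac{308477}{494508} = \frac{1778404}{\left(- \frac{1}{223}\right) 455} - \frac{308477}{494508} = \frac{1778404}{- \frac{455}{223}} - \frac{308477}{494508} = 1778404 \left(- \frac{223}{455}\right) - \frac{308477}{494508} = - \frac{396584092}{455} - \frac{308477}{494508} = - \frac{28016306646253}{32143020}$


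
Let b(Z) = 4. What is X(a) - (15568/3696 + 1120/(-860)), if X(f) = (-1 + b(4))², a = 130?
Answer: 8642/1419 ≈ 6.0902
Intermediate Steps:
X(f) = 9 (X(f) = (-1 + 4)² = 3² = 9)
X(a) - (15568/3696 + 1120/(-860)) = 9 - (15568/3696 + 1120/(-860)) = 9 - (15568*(1/3696) + 1120*(-1/860)) = 9 - (139/33 - 56/43) = 9 - 1*4129/1419 = 9 - 4129/1419 = 8642/1419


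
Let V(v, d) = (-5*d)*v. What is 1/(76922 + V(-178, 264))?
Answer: 1/311882 ≈ 3.2063e-6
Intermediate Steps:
V(v, d) = -5*d*v
1/(76922 + V(-178, 264)) = 1/(76922 - 5*264*(-178)) = 1/(76922 + 234960) = 1/311882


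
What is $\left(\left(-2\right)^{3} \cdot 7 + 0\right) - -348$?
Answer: $292$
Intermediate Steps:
$\left(\left(-2\right)^{3} \cdot 7 + 0\right) - -348 = \left(\left(-8\right) 7 + 0\right) + 348 = \left(-56 + 0\right) + 348 = -56 + 348 = 292$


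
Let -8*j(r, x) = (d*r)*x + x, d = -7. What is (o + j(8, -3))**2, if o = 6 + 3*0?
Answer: 13689/64 ≈ 213.89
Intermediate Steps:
j(r, x) = -x/8 + 7*r*x/8 (j(r, x) = -((-7*r)*x + x)/8 = -(-7*r*x + x)/8 = -(x - 7*r*x)/8 = -x/8 + 7*r*x/8)
o = 6 (o = 6 + 0 = 6)
(o + j(8, -3))**2 = (6 + (1/8)*(-3)*(-1 + 7*8))**2 = (6 + (1/8)*(-3)*(-1 + 56))**2 = (6 + (1/8)*(-3)*55)**2 = (6 - 165/8)**2 = (-117/8)**2 = 13689/64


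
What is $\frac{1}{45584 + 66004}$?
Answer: $\frac{1}{111588} \approx 8.9615 \cdot 10^{-6}$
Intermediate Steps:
$\frac{1}{45584 + 66004} = \frac{1}{111588}$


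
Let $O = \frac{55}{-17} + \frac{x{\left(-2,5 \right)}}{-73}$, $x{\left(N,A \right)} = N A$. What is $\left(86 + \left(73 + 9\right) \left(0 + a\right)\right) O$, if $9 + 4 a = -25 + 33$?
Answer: $- \frac{503695}{2482} \approx -202.94$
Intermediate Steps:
$x{\left(N,A \right)} = A N$
$a = - \frac{1}{4}$ ($a = - \frac{9}{4} + \frac{-25 + 33}{4} = - \frac{9}{4} + \frac{1}{4} \cdot 8 = - \frac{9}{4} + 2 = - \frac{1}{4} \approx -0.25$)
$O = - \frac{3845}{1241}$ ($O = \frac{55}{-17} + \frac{5 \left(-2\right)}{-73} = 55 \left(- \frac{1}{17}\right) - - \frac{10}{73} = - \frac{55}{17} + \frac{10}{73} = - \frac{3845}{1241} \approx -3.0983$)
$\left(86 + \left(73 + 9\right) \left(0 + a\right)\right) O = \left(86 + \left(73 + 9\right) \left(0 - \frac{1}{4}\right)\right) \left(- \frac{3845}{1241}\right) = \left(86 + 82 \left(- \frac{1}{4}\right)\right) \left(- \frac{3845}{1241}\right) = \left(86 - \frac{41}{2}\right) \left(- \frac{3845}{1241}\right) = \frac{131}{2} \left(- \frac{3845}{1241}\right) = - \frac{503695}{2482}$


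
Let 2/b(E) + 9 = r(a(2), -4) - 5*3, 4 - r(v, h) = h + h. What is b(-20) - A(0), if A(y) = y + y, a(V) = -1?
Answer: -1/6 ≈ -0.16667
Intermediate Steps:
r(v, h) = 4 - 2*h (r(v, h) = 4 - (h + h) = 4 - 2*h)
b(E) = -1/6 (b(E) = 2/(-9 + ((4 - 2*(-4)) - 5*3)) = 2/(-9 + ((4 + 8) - 15)) = 2/(-9 + (12 - 15)) = 2/(-9 - 3) = 2/(-12) = 2*(-1/12) = -1/6)
A(y) = 2*y
b(-20) - A(0) = -1/6 - 2*0 = -1/6 - 1*0 = -1/6 + 0 = -1/6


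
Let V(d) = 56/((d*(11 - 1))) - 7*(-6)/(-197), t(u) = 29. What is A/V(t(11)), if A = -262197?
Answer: 7489657305/574 ≈ 1.3048e+7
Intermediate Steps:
V(d) = -42/197 + 28/(5*d) (V(d) = 56/((d*10)) + 42*(-1/197) = 56/((10*d)) - 42/197 = 56*(1/(10*d)) - 42/197 = 28/(5*d) - 42/197 = -42/197 + 28/(5*d))
A/V(t(11)) = -262197*28565/(14*(394 - 15*29)) = -262197*28565/(14*(394 - 435)) = -262197/((14/985)*(1/29)*(-41)) = -262197/(-574/28565) = -262197*(-28565/574) = 7489657305/574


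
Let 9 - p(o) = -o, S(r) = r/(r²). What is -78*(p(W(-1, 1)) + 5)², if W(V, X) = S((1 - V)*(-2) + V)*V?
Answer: -393198/25 ≈ -15728.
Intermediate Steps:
S(r) = 1/r (S(r) = r/r² = 1/r)
W(V, X) = V/(-2 + 3*V) (W(V, X) = V/((1 - V)*(-2) + V) = V/((-2 + 2*V) + V) = V/(-2 + 3*V))
p(o) = 9 + o (p(o) = 9 - (-1)*o = 9 + o)
-78*(p(W(-1, 1)) + 5)² = -78*((9 - 1/(-2 + 3*(-1))) + 5)² = -78*((9 - 1/(-2 - 3)) + 5)² = -78*((9 - 1/(-5)) + 5)² = -78*((9 - 1*(-⅕)) + 5)² = -78*((9 + ⅕) + 5)² = -78*(46/5 + 5)² = -78*(71/5)² = -78*5041/25 = -393198/25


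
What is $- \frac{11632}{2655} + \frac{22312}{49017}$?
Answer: $- \frac{170309128}{43380045} \approx -3.926$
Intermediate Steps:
$- \frac{11632}{2655} + \frac{22312}{49017} = - \frac{170309128}{43380045}$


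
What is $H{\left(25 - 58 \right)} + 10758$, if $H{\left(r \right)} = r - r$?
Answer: $10758$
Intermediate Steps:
$H{\left(r \right)} = 0$
$H{\left(25 - 58 \right)} + 10758 = 0 + 10758 = 10758$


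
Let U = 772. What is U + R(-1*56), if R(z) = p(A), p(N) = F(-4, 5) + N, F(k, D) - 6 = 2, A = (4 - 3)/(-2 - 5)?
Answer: 5459/7 ≈ 779.86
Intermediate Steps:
A = -1/7 (A = 1/(-7) = 1*(-1/7) = -1/7 ≈ -0.14286)
F(k, D) = 8 (F(k, D) = 6 + 2 = 8)
p(N) = 8 + N
R(z) = 55/7 (R(z) = 8 - 1/7 = 55/7)
U + R(-1*56) = 772 + 55/7 = 5459/7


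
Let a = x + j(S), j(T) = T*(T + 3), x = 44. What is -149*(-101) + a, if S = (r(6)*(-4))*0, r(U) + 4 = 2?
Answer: 15093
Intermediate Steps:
r(U) = -2 (r(U) = -4 + 2 = -2)
S = 0 (S = -2*(-4)*0 = 8*0 = 0)
j(T) = T*(3 + T)
a = 44 (a = 44 + 0*(3 + 0) = 44 + 0*3 = 44 + 0 = 44)
-149*(-101) + a = -149*(-101) + 44 = 15049 + 44 = 15093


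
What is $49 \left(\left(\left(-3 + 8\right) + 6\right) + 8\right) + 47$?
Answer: $978$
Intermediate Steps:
$49 \left(\left(\left(-3 + 8\right) + 6\right) + 8\right) + 47 = 49 \left(\left(5 + 6\right) + 8\right) + 47 = 49 \left(11 + 8\right) + 47 = 49 \cdot 19 + 47 = 931 + 47 = 978$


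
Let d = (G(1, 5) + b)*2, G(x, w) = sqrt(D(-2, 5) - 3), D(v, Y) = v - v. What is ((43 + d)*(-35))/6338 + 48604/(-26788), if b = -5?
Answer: -84748073/42445586 - 35*I*sqrt(3)/3169 ≈ -1.9966 - 0.01913*I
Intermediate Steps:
D(v, Y) = 0
G(x, w) = I*sqrt(3) (G(x, w) = sqrt(0 - 3) = sqrt(-3) = I*sqrt(3))
d = -10 + 2*I*sqrt(3) (d = (I*sqrt(3) - 5)*2 = (-5 + I*sqrt(3))*2 = -10 + 2*I*sqrt(3) ≈ -10.0 + 3.4641*I)
((43 + d)*(-35))/6338 + 48604/(-26788) = ((43 + (-10 + 2*I*sqrt(3)))*(-35))/6338 + 48604/(-26788) = ((33 + 2*I*sqrt(3))*(-35))*(1/6338) + 48604*(-1/26788) = (-1155 - 70*I*sqrt(3))*(1/6338) - 12151/6697 = (-1155/6338 - 35*I*sqrt(3)/3169) - 12151/6697 = -84748073/42445586 - 35*I*sqrt(3)/3169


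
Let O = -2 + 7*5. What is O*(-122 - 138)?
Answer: -8580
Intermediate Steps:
O = 33 (O = -2 + 35 = 33)
O*(-122 - 138) = 33*(-122 - 138) = 33*(-260) = -8580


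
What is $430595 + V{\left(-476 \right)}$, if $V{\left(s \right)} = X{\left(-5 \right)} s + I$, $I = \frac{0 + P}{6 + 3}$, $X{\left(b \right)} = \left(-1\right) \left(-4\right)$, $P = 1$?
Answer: $\frac{3858220}{9} \approx 4.2869 \cdot 10^{5}$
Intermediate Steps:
$X{\left(b \right)} = 4$
$I = \frac{1}{9}$ ($I = \frac{0 + 1}{6 + 3} = 1 \cdot \frac{1}{9} = \frac{1}{9} \approx 0.11111$)
$V{\left(s \right)} = \frac{1}{9} + 4 s$ ($V{\left(s \right)} = 4 s + \frac{1}{9} = \frac{1}{9} + 4 s$)
$430595 + V{\left(-476 \right)} = 430595 + \left(\frac{1}{9} + 4 \left(-476\right)\right) = 430595 + \left(\frac{1}{9} - 1904\right) = 430595 - \frac{17135}{9} = \frac{3858220}{9}$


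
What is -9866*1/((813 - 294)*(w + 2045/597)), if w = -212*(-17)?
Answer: -1963334/372578509 ≈ -0.0052696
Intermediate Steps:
w = 3604
-9866*1/((813 - 294)*(w + 2045/597)) = -9866*1/((813 - 294)*(3604 + 2045/597)) = -9866*1/(519*(3604 + 2045*(1/597))) = -9866*1/(519*(3604 + 2045/597)) = -9866/(519*(2153633/597)) = -9866/372578509/199 = -9866*199/372578509 = -1963334/372578509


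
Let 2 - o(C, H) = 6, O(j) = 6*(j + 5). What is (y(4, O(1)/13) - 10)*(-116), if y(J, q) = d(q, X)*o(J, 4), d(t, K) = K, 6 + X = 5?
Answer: 696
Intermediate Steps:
O(j) = 30 + 6*j (O(j) = 6*(5 + j) = 30 + 6*j)
o(C, H) = -4 (o(C, H) = 2 - 1*6 = 2 - 6 = -4)
X = -1 (X = -6 + 5 = -1)
y(J, q) = 4 (y(J, q) = -1*(-4) = 4)
(y(4, O(1)/13) - 10)*(-116) = (4 - 10)*(-116) = -6*(-116) = 696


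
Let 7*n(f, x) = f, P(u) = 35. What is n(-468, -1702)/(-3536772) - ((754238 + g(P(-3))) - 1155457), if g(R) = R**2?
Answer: 825234421337/2063117 ≈ 3.9999e+5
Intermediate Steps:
n(f, x) = f/7
n(-468, -1702)/(-3536772) - ((754238 + g(P(-3))) - 1155457) = ((1/7)*(-468))/(-3536772) - ((754238 + 35**2) - 1155457) = -468/7*(-1/3536772) - ((754238 + 1225) - 1155457) = 39/2063117 - (755463 - 1155457) = 39/2063117 - 1*(-399994) = 39/2063117 + 399994 = 825234421337/2063117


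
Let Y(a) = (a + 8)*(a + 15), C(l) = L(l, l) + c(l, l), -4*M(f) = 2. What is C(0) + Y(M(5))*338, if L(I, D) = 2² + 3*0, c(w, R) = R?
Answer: 73523/2 ≈ 36762.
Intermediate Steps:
M(f) = -½ (M(f) = -¼*2 = -½)
L(I, D) = 4 (L(I, D) = 4 + 0 = 4)
C(l) = 4 + l
Y(a) = (8 + a)*(15 + a)
C(0) + Y(M(5))*338 = (4 + 0) + (120 + (-½)² + 23*(-½))*338 = 4 + (120 + ¼ - 23/2)*338 = 4 + (435/4)*338 = 4 + 73515/2 = 73523/2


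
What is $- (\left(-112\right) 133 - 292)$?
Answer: $15188$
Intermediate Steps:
$- (\left(-112\right) 133 - 292) = - (-14896 - 292) = \left(-1\right) \left(-15188\right) = 15188$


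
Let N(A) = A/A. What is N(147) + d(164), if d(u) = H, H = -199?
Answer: -198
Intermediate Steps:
N(A) = 1
d(u) = -199
N(147) + d(164) = 1 - 199 = -198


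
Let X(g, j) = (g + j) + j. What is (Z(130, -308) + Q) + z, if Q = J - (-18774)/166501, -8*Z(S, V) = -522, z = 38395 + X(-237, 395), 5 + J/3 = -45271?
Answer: -64478935663/666004 ≈ -96815.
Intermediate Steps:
X(g, j) = g + 2*j
J = -135828 (J = -15 + 3*(-45271) = -15 - 135813 = -135828)
z = 38948 (z = 38395 + (-237 + 2*395) = 38395 + (-237 + 790) = 38395 + 553 = 38948)
Z(S, V) = 261/4 (Z(S, V) = -⅛*(-522) = 261/4)
Q = -22615479054/166501 (Q = -135828 - (-18774)/166501 = -135828 - 1*(-18774/166501) = -135828 + 18774/166501 = -22615479054/166501 ≈ -1.3583e+5)
(Z(130, -308) + Q) + z = (261/4 - 22615479054/166501) + 38948 = -90418459455/666004 + 38948 = -64478935663/666004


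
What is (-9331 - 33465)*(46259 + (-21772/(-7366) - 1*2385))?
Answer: -6915783443088/3683 ≈ -1.8778e+9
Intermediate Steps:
(-9331 - 33465)*(46259 + (-21772/(-7366) - 1*2385)) = -42796*(46259 + (-21772*(-1/7366) - 2385)) = -42796*(46259 + (10886/3683 - 2385)) = -42796*(46259 - 8773069/3683) = -42796*161598828/3683 = -6915783443088/3683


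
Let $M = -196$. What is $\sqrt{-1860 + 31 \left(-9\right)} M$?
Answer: $- 196 i \sqrt{2139} \approx - 9064.9 i$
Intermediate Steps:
$\sqrt{-1860 + 31 \left(-9\right)} M = \sqrt{-1860 + 31 \left(-9\right)} \left(-196\right) = \sqrt{-1860 - 279} \left(-196\right) = \sqrt{-2139} \left(-196\right) = i \sqrt{2139} \left(-196\right) = - 196 i \sqrt{2139}$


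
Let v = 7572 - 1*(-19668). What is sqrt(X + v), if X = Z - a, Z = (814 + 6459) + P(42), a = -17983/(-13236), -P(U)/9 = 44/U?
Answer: sqrt(74045139377097)/46326 ≈ 185.75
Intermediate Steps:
v = 27240 (v = 7572 + 19668 = 27240)
P(U) = -396/U
a = 17983/13236 (a = -17983*(-1/13236) = 17983/13236 ≈ 1.3586)
Z = 50845/7 (Z = (814 + 6459) - 396/42 = 7273 - 396*1/42 = 7273 - 66/7 = 50845/7 ≈ 7263.6)
X = 672858539/92652 (X = 50845/7 - 1*17983/13236 = 50845/7 - 17983/13236 = 672858539/92652 ≈ 7262.2)
sqrt(X + v) = sqrt(672858539/92652 + 27240) = sqrt(3196699019/92652) = sqrt(74045139377097)/46326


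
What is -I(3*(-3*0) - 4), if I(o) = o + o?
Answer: 8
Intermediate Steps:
I(o) = 2*o
-I(3*(-3*0) - 4) = -2*(3*(-3*0) - 4) = -2*(3*0 - 4) = -2*(0 - 4) = -2*(-4) = -1*(-8) = 8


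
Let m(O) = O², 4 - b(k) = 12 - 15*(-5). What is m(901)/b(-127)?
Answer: -811801/83 ≈ -9780.7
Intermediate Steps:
b(k) = -83 (b(k) = 4 - (12 - 15*(-5)) = 4 - (12 + 75) = 4 - 1*87 = 4 - 87 = -83)
m(901)/b(-127) = 901²/(-83) = 811801*(-1/83) = -811801/83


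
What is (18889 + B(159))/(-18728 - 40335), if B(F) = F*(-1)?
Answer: -18730/59063 ≈ -0.31712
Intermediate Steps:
B(F) = -F
(18889 + B(159))/(-18728 - 40335) = (18889 - 1*159)/(-18728 - 40335) = (18889 - 159)/(-59063) = 18730*(-1/59063) = -18730/59063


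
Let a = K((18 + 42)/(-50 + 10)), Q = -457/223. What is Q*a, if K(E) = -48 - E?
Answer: 42501/446 ≈ 95.294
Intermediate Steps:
Q = -457/223 (Q = -457*1/223 = -457/223 ≈ -2.0493)
a = -93/2 (a = -48 - (18 + 42)/(-50 + 10) = -48 - 60/(-40) = -48 - 60*(-1)/40 = -48 - 1*(-3/2) = -48 + 3/2 = -93/2 ≈ -46.500)
Q*a = -457/223*(-93/2) = 42501/446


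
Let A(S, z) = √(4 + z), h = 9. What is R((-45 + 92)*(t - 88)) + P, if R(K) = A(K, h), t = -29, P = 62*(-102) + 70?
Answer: -6254 + √13 ≈ -6250.4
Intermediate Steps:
P = -6254 (P = -6324 + 70 = -6254)
R(K) = √13 (R(K) = √(4 + 9) = √13)
R((-45 + 92)*(t - 88)) + P = √13 - 6254 = -6254 + √13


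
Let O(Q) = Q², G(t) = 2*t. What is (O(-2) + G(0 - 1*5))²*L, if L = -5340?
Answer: -192240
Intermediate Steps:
(O(-2) + G(0 - 1*5))²*L = ((-2)² + 2*(0 - 1*5))²*(-5340) = (4 + 2*(0 - 5))²*(-5340) = (4 + 2*(-5))²*(-5340) = (4 - 10)²*(-5340) = (-6)²*(-5340) = 36*(-5340) = -192240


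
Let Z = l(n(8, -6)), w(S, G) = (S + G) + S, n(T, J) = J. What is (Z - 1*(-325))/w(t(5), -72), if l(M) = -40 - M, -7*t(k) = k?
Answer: -2037/514 ≈ -3.9630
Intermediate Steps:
t(k) = -k/7
w(S, G) = G + 2*S (w(S, G) = (G + S) + S = G + 2*S)
Z = -34 (Z = -40 - 1*(-6) = -40 + 6 = -34)
(Z - 1*(-325))/w(t(5), -72) = (-34 - 1*(-325))/(-72 + 2*(-⅐*5)) = (-34 + 325)/(-72 + 2*(-5/7)) = 291/(-72 - 10/7) = 291/(-514/7) = 291*(-7/514) = -2037/514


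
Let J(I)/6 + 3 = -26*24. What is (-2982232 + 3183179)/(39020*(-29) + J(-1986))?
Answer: -200947/1135342 ≈ -0.17699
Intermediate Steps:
J(I) = -3762 (J(I) = -18 + 6*(-26*24) = -18 + 6*(-624) = -18 - 3744 = -3762)
(-2982232 + 3183179)/(39020*(-29) + J(-1986)) = (-2982232 + 3183179)/(39020*(-29) - 3762) = 200947/(-1131580 - 3762) = 200947/(-1135342) = 200947*(-1/1135342) = -200947/1135342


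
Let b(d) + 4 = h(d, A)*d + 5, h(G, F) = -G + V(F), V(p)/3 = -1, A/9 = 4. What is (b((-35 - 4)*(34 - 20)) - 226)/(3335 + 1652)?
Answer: -296703/4987 ≈ -59.495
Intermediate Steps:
A = 36 (A = 9*4 = 36)
V(p) = -3 (V(p) = 3*(-1) = -3)
h(G, F) = -3 - G (h(G, F) = -G - 3 = -3 - G)
b(d) = 1 + d*(-3 - d) (b(d) = -4 + ((-3 - d)*d + 5) = -4 + (d*(-3 - d) + 5) = -4 + (5 + d*(-3 - d)) = 1 + d*(-3 - d))
(b((-35 - 4)*(34 - 20)) - 226)/(3335 + 1652) = ((1 - (-35 - 4)*(34 - 20)*(3 + (-35 - 4)*(34 - 20))) - 226)/(3335 + 1652) = ((1 - (-39*14)*(3 - 39*14)) - 226)/4987 = ((1 - 1*(-546)*(3 - 546)) - 226)*(1/4987) = ((1 - 1*(-546)*(-543)) - 226)*(1/4987) = ((1 - 296478) - 226)*(1/4987) = (-296477 - 226)*(1/4987) = -296703*1/4987 = -296703/4987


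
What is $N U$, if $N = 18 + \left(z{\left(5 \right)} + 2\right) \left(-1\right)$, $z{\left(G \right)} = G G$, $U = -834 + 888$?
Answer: $-486$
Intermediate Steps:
$U = 54$
$z{\left(G \right)} = G^{2}$
$N = -9$ ($N = 18 + \left(5^{2} + 2\right) \left(-1\right) = 18 + \left(25 + 2\right) \left(-1\right) = 18 + 27 \left(-1\right) = 18 - 27 = -9$)
$N U = \left(-9\right) 54 = -486$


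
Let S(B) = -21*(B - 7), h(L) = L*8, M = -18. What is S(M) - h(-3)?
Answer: 549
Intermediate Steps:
h(L) = 8*L
S(B) = 147 - 21*B (S(B) = -21*(-7 + B) = 147 - 21*B)
S(M) - h(-3) = (147 - 21*(-18)) - 8*(-3) = (147 + 378) - 1*(-24) = 525 + 24 = 549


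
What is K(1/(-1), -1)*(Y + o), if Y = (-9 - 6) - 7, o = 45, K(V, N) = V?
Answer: -23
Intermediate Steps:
Y = -22 (Y = -15 - 7 = -22)
K(1/(-1), -1)*(Y + o) = (-22 + 45)/(-1) = -1*23 = -23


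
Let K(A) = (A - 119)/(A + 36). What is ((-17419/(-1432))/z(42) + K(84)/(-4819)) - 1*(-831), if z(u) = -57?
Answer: 163393327091/196673028 ≈ 830.79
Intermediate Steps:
K(A) = (-119 + A)/(36 + A)
((-17419/(-1432))/z(42) + K(84)/(-4819)) - 1*(-831) = (-17419/(-1432)/(-57) + ((-119 + 84)/(36 + 84))/(-4819)) - 1*(-831) = (-17419*(-1/1432)*(-1/57) + (-35/120)*(-1/4819)) + 831 = ((17419/1432)*(-1/57) + ((1/120)*(-35))*(-1/4819)) + 831 = (-17419/81624 - 7/24*(-1/4819)) + 831 = (-17419/81624 + 7/115656) + 831 = -41959177/196673028 + 831 = 163393327091/196673028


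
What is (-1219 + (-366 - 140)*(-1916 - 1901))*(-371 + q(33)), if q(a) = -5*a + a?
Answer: -970882049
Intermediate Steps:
q(a) = -4*a
(-1219 + (-366 - 140)*(-1916 - 1901))*(-371 + q(33)) = (-1219 + (-366 - 140)*(-1916 - 1901))*(-371 - 4*33) = (-1219 - 506*(-3817))*(-371 - 132) = (-1219 + 1931402)*(-503) = 1930183*(-503) = -970882049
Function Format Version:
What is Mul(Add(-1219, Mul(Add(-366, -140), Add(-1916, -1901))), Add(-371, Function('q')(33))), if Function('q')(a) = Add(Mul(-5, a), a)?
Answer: -970882049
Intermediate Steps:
Function('q')(a) = Mul(-4, a)
Mul(Add(-1219, Mul(Add(-366, -140), Add(-1916, -1901))), Add(-371, Function('q')(33))) = Mul(Add(-1219, Mul(Add(-366, -140), Add(-1916, -1901))), Add(-371, Mul(-4, 33))) = Mul(Add(-1219, Mul(-506, -3817)), Add(-371, -132)) = Mul(Add(-1219, 1931402), -503) = Mul(1930183, -503) = -970882049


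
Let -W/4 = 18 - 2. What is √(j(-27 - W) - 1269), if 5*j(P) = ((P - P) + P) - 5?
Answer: I*√31565/5 ≈ 35.533*I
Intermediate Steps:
W = -64 (W = -4*(18 - 2) = -4*16 = -64)
j(P) = -1 + P/5 (j(P) = (((P - P) + P) - 5)/5 = ((0 + P) - 5)/5 = (P - 5)/5 = (-5 + P)/5 = -1 + P/5)
√(j(-27 - W) - 1269) = √((-1 + (-27 - 1*(-64))/5) - 1269) = √((-1 + (-27 + 64)/5) - 1269) = √((-1 + (⅕)*37) - 1269) = √((-1 + 37/5) - 1269) = √(32/5 - 1269) = √(-6313/5) = I*√31565/5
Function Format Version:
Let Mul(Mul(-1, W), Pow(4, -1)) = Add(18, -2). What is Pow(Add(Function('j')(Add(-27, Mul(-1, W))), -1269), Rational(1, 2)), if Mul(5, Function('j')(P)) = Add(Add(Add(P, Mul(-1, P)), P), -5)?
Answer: Mul(Rational(1, 5), I, Pow(31565, Rational(1, 2))) ≈ Mul(35.533, I)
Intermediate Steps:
W = -64 (W = Mul(-4, Add(18, -2)) = Mul(-4, 16) = -64)
Function('j')(P) = Add(-1, Mul(Rational(1, 5), P)) (Function('j')(P) = Mul(Rational(1, 5), Add(Add(Add(P, Mul(-1, P)), P), -5)) = Mul(Rational(1, 5), Add(Add(0, P), -5)) = Mul(Rational(1, 5), Add(P, -5)) = Mul(Rational(1, 5), Add(-5, P)) = Add(-1, Mul(Rational(1, 5), P)))
Pow(Add(Function('j')(Add(-27, Mul(-1, W))), -1269), Rational(1, 2)) = Pow(Add(Add(-1, Mul(Rational(1, 5), Add(-27, Mul(-1, -64)))), -1269), Rational(1, 2)) = Pow(Add(Add(-1, Mul(Rational(1, 5), Add(-27, 64))), -1269), Rational(1, 2)) = Pow(Add(Add(-1, Mul(Rational(1, 5), 37)), -1269), Rational(1, 2)) = Pow(Add(Add(-1, Rational(37, 5)), -1269), Rational(1, 2)) = Pow(Add(Rational(32, 5), -1269), Rational(1, 2)) = Pow(Rational(-6313, 5), Rational(1, 2)) = Mul(Rational(1, 5), I, Pow(31565, Rational(1, 2)))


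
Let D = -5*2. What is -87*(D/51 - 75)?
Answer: 111215/17 ≈ 6542.1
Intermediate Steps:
D = -10
-87*(D/51 - 75) = -87*(-10/51 - 75) = -87*(-3835/51) = 111215/17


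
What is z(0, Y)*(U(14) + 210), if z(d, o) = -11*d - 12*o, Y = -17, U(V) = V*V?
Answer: 82824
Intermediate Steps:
U(V) = V²
z(d, o) = -12*o - 11*d
z(0, Y)*(U(14) + 210) = (-12*(-17) - 11*0)*(14² + 210) = (204 + 0)*(196 + 210) = 204*406 = 82824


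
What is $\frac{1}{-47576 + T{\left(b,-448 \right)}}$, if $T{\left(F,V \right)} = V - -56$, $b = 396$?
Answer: $- \frac{1}{47968} \approx -2.0847 \cdot 10^{-5}$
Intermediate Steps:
$T{\left(F,V \right)} = 56 + V$ ($T{\left(F,V \right)} = V + 56 = 56 + V$)
$\frac{1}{-47576 + T{\left(b,-448 \right)}} = \frac{1}{-47576 + \left(56 - 448\right)} = \frac{1}{-47576 - 392} = \frac{1}{-47968} = - \frac{1}{47968}$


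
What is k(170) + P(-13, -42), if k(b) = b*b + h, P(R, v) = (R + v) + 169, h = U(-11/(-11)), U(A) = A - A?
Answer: 29014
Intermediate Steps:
U(A) = 0
h = 0
P(R, v) = 169 + R + v
k(b) = b² (k(b) = b*b + 0 = b² + 0 = b²)
k(170) + P(-13, -42) = 170² + (169 - 13 - 42) = 28900 + 114 = 29014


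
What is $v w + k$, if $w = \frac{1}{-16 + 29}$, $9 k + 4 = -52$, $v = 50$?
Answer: $- \frac{278}{117} \approx -2.3761$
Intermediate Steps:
$k = - \frac{56}{9}$ ($k = - \frac{4}{9} + \frac{1}{9} \left(-52\right) = - \frac{4}{9} - \frac{52}{9} = - \frac{56}{9} \approx -6.2222$)
$w = \frac{1}{13} \approx 0.076923$
$v w + k = 50 \cdot \frac{1}{13} - \frac{56}{9} = \frac{50}{13} - \frac{56}{9} = - \frac{278}{117}$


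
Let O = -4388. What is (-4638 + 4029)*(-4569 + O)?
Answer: 5454813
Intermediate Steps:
(-4638 + 4029)*(-4569 + O) = (-4638 + 4029)*(-4569 - 4388) = -609*(-8957) = 5454813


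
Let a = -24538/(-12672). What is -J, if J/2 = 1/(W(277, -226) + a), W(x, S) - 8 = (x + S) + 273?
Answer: -12672/2115821 ≈ -0.0059892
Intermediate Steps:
W(x, S) = 281 + S + x (W(x, S) = 8 + ((x + S) + 273) = 8 + ((S + x) + 273) = 8 + (273 + S + x) = 281 + S + x)
a = 12269/6336 (a = -24538*(-1/12672) = 12269/6336 ≈ 1.9364)
J = 12672/2115821 (J = 2/((281 - 226 + 277) + 12269/6336) = 2/(332 + 12269/6336) = 2/(2115821/6336) = 2*(6336/2115821) = 12672/2115821 ≈ 0.0059892)
-J = -1*12672/2115821 = -12672/2115821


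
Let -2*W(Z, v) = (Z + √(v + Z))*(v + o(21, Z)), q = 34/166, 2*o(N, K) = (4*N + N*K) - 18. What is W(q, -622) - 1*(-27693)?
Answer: 764764397/27556 + 97417*I*√4283547/27556 ≈ 27753.0 + 7316.8*I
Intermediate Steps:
o(N, K) = -9 + 2*N + K*N/2 (o(N, K) = ((4*N + N*K) - 18)/2 = ((4*N + K*N) - 18)/2 = (-18 + 4*N + K*N)/2 = -9 + 2*N + K*N/2)
q = 17/83 (q = 34*(1/166) = 17/83 ≈ 0.20482)
W(Z, v) = -(Z + √(Z + v))*(33 + v + 21*Z/2)/2 (W(Z, v) = -(Z + √(v + Z))*(v + (-9 + 2*21 + (½)*Z*21))/2 = -(Z + √(Z + v))*(v + (-9 + 42 + 21*Z/2))/2 = -(Z + √(Z + v))*(v + (33 + 21*Z/2))/2 = -(Z + √(Z + v))*(33 + v + 21*Z/2)/2)
W(q, -622) - 1*(-27693) = (-¾*17/83*(22 + 7*(17/83)) - ½*17/83*(-622) - ½*(-622)*√(17/83 - 622) - √(17/83 - 622)*(66 + 21*(17/83))/4) - 1*(-27693) = (-¾*17/83*(22 + 119/83) + 5287/83 - ½*(-622)*√(-51609/83) - √(-51609/83)*(66 + 357/83)/4) + 27693 = (-¾*17/83*1945/83 + 5287/83 - ½*(-622)*I*√4283547/83 - ¼*I*√4283547/83*5835/83) + 27693 = (-99195/27556 + 5287/83 + 311*I*√4283547/83 - 5835*I*√4283547/27556) + 27693 = (1656089/27556 + 97417*I*√4283547/27556) + 27693 = 764764397/27556 + 97417*I*√4283547/27556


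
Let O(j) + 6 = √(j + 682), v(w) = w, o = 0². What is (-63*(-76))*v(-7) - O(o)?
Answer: -33510 - √682 ≈ -33536.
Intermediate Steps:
o = 0
O(j) = -6 + √(682 + j) (O(j) = -6 + √(j + 682) = -6 + √(682 + j))
(-63*(-76))*v(-7) - O(o) = -63*(-76)*(-7) - (-6 + √(682 + 0)) = 4788*(-7) - (-6 + √682) = -33516 + (6 - √682) = -33510 - √682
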